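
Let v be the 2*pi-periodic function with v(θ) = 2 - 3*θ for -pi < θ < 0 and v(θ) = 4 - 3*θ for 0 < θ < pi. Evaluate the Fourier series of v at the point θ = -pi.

At θ = -pi the one-sided limits are v(-pi^-) = 4 - 3*pi and v(-pi^+) = 2 + 3*pi.
By Dirichlet's theorem the series converges to their average, [(4 - 3*pi) + (2 + 3*pi)]/2 = 3.

3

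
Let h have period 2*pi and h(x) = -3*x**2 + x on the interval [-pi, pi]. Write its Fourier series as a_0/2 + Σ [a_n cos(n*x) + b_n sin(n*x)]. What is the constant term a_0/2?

a_0 = 1/pi ∫_{-pi}^{pi} h(x) dx = 1/pi · (-2*pi**3) = -2*pi**2.
So the constant term a_0/2 = -pi**2.

-pi**2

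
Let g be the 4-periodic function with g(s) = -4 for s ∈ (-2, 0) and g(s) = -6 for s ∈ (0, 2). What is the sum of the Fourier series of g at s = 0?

At s = 0 the one-sided limits are g(0^-) = -4 and g(0^+) = -6.
By Dirichlet's theorem the series converges to their average, [(-4) + (-6)]/2 = -5.

-5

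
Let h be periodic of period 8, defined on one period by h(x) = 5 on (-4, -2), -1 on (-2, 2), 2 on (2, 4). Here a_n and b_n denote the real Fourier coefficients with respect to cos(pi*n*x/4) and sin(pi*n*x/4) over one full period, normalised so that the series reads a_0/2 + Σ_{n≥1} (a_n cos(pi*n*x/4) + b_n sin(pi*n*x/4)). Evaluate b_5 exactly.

b_5 = 1/4 ∫_{-4}^{4} h(x) sin(5*pi*x/4) dx.
Split the integral at the breakpoints.
Directly, an antiderivative of (5) sin(5*pi*x/4) is -4*cos(5*pi*x/4)/pi; evaluating from -4 to -2: ∫_{-4}^{-2} (5) sin(5*pi*x/4) dx = (0) - (4/pi) = -4/pi.
Directly, an antiderivative of (-1) sin(5*pi*x/4) is 4*cos(5*pi*x/4)/(5*pi); evaluating from -2 to 2: ∫_{-2}^{2} (-1) sin(5*pi*x/4) dx = (0) - (0) = 0.
Directly, an antiderivative of (2) sin(5*pi*x/4) is -8*cos(5*pi*x/4)/(5*pi); evaluating from 2 to 4: ∫_{2}^{4} (2) sin(5*pi*x/4) dx = (8/(5*pi)) - (0) = 8/(5*pi).
Summing the pieces and multiplying by (1/4) gives b_5 = -3/(5*pi).

-3/(5*pi)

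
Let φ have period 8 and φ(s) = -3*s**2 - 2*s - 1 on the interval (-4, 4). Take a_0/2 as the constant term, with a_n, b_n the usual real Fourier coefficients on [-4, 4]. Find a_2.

-48/pi**2

a_2 = 1/4 ∫_{-4}^{4} φ(s) cos(pi*s/2) ds.
Integrating by parts twice (tabular method), an antiderivative of (-3*s**2 - 2*s - 1) cos(pi*s/2) is -6*s**2*sin(pi*s/2)/pi - 4*s*sin(pi*s/2)/pi - 24*s*cos(pi*s/2)/pi**2 - 2*sin(pi*s/2)/pi + 48*sin(pi*s/2)/pi**3 - 8*cos(pi*s/2)/pi**2; evaluating from -4 to 4: ∫_{-4}^{4} (-3*s**2 - 2*s - 1) cos(pi*s/2) ds = (-104/pi**2) - (88/pi**2) = -192/pi**2.
Hence a_2 = (1/4)·(-192/pi**2) = -48/pi**2.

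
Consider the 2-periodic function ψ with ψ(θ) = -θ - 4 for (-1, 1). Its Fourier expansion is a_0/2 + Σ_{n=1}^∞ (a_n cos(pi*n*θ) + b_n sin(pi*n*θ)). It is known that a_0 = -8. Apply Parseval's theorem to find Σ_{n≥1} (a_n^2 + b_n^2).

2/3

Parseval: a_0^2/2 + Σ_{n≥1} (a_n^2+b_n^2) = ∫_{-1}^{1} ψ(θ)^2 dθ = 98/3.
Subtract a_0^2/2 = 32: Σ (a_n^2+b_n^2) = 2/3.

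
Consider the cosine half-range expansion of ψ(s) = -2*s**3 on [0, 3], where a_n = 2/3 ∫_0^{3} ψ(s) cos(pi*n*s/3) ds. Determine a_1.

a_1 = 2/3 ∫_0^{3} (-2*s**3) cos(pi*s/3) ds.
Integrating by parts three times (tabular method), an antiderivative of (-2*s**3) cos(pi*s/3) is -6*s**3*sin(pi*s/3)/pi - 54*s**2*cos(pi*s/3)/pi**2 + 324*s*sin(pi*s/3)/pi**3 + 972*cos(pi*s/3)/pi**4; evaluating from 0 to 3: ∫_{0}^{3} (-2*s**3) cos(pi*s/3) ds = (486*(-2 + pi**2)/pi**4) - (972/pi**4) = 486*(-4 + pi**2)/pi**4.
Hence a_1 = (2/3)·(486*(-4 + pi**2)/pi**4) = 324*(-4 + pi**2)/pi**4.

324*(-4 + pi**2)/pi**4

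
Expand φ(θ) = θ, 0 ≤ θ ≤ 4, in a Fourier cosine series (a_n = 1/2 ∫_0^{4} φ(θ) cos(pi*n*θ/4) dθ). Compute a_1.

a_1 = 1/2 ∫_0^{4} (θ) cos(pi*θ/4) dθ.
Integrating by parts (boundary term plus one more integral), an antiderivative of (θ) cos(pi*θ/4) is 4*θ*sin(pi*θ/4)/pi + 16*cos(pi*θ/4)/pi**2; evaluating from 0 to 4: ∫_{0}^{4} (θ) cos(pi*θ/4) dθ = (-16/pi**2) - (16/pi**2) = -32/pi**2.
Hence a_1 = (1/2)·(-32/pi**2) = -16/pi**2.

-16/pi**2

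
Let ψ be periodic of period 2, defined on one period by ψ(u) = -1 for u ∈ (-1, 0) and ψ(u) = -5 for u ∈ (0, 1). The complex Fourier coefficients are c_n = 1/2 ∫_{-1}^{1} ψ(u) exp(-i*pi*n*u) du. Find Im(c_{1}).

4/pi

Since ψ is real-valued, Im(c_{1}) = -1/2 ∫_{-1}^{1} ψ(u) sin(pi*u) du = -b_{1}/2.
Split the integral at the breakpoints.
Directly, an antiderivative of (-1) sin(pi*u) is cos(pi*u)/pi; evaluating from -1 to 0: ∫_{-1}^{0} (-1) sin(pi*u) du = (1/pi) - (-1/pi) = 2/pi.
Directly, an antiderivative of (-5) sin(pi*u) is 5*cos(pi*u)/pi; evaluating from 0 to 1: ∫_{0}^{1} (-5) sin(pi*u) du = (-5/pi) - (5/pi) = -10/pi.
So ∫_{-1}^{1} ψ(u) sin(pi*u) du = -8/pi.
Hence Im(c_{1}) = (-1/2)·(-8/pi) = 4/pi.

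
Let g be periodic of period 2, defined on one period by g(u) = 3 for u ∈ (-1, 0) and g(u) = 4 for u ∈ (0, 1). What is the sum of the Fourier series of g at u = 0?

At u = 0 the one-sided limits are g(0^-) = 3 and g(0^+) = 4.
By Dirichlet's theorem the series converges to their average, [(3) + (4)]/2 = 7/2.

7/2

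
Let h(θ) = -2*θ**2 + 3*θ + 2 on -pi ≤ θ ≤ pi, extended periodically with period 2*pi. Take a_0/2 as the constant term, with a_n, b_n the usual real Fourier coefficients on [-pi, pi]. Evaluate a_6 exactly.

a_6 = 1/pi ∫_{-pi}^{pi} h(θ) cos(6*θ) dθ.
Integrating by parts twice (tabular method), an antiderivative of (-2*θ**2 + 3*θ + 2) cos(6*θ) is -θ**2*sin(6*θ)/3 + θ*sin(6*θ)/2 - θ*cos(6*θ)/9 + 19*sin(6*θ)/54 + cos(6*θ)/12; evaluating from -pi to pi: ∫_{-pi}^{pi} (-2*θ**2 + 3*θ + 2) cos(6*θ) dθ = (1/12 - pi/9) - (1/12 + pi/9) = -2*pi/9.
Hence a_6 = (1/pi)·(-2*pi/9) = -2/9.

-2/9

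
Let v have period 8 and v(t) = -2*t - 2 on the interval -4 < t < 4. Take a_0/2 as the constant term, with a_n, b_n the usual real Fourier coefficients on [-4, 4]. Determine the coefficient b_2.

b_2 = 1/4 ∫_{-4}^{4} v(t) sin(pi*t/2) dt.
Integrating by parts (boundary term plus one more integral), an antiderivative of (-2*t - 2) sin(pi*t/2) is 4*t*cos(pi*t/2)/pi - 8*sin(pi*t/2)/pi**2 + 4*cos(pi*t/2)/pi; evaluating from -4 to 4: ∫_{-4}^{4} (-2*t - 2) sin(pi*t/2) dt = (20/pi) - (-12/pi) = 32/pi.
Hence b_2 = (1/4)·(32/pi) = 8/pi.

8/pi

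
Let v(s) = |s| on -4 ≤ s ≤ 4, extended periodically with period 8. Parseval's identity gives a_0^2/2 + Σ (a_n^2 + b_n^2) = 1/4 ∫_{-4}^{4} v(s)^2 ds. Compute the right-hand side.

32/3

1/4 ∫_{-4}^{4} v(s)^2 ds = 1/4 · (128/3) = 32/3.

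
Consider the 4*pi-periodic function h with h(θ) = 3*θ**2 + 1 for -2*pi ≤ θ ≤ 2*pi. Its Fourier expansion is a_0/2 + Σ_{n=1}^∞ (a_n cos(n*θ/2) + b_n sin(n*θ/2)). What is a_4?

3

a_4 = (1/(2*pi)) ∫_{-2*pi}^{2*pi} h(θ) cos(2*θ) dθ.
h is even and cos(2*θ) is even, so the integrand is even and a_4 = 1/pi ∫_0^{2*pi} h(θ) cos(2*θ) dθ.
Integrating by parts twice (tabular method), an antiderivative of (3*θ**2 + 1) cos(2*θ) is 3*θ**2*sin(2*θ)/2 + 3*θ*cos(2*θ)/2 - sin(2*θ)/4; evaluating from 0 to 2*pi: ∫_{0}^{2*pi} (3*θ**2 + 1) cos(2*θ) dθ = (3*pi) - (0) = 3*pi.
Hence a_4 = (1/pi)·(3*pi) = 3.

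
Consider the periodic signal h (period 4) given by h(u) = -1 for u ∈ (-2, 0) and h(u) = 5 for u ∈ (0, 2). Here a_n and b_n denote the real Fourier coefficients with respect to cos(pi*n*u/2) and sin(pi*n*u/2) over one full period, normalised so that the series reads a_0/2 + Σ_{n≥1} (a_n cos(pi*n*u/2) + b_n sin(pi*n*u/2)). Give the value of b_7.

12/(7*pi)

b_7 = 1/2 ∫_{-2}^{2} h(u) sin(7*pi*u/2) du.
Split the integral at the breakpoints.
Directly, an antiderivative of (-1) sin(7*pi*u/2) is 2*cos(7*pi*u/2)/(7*pi); evaluating from -2 to 0: ∫_{-2}^{0} (-1) sin(7*pi*u/2) du = (2/(7*pi)) - (-2/(7*pi)) = 4/(7*pi).
Directly, an antiderivative of (5) sin(7*pi*u/2) is -10*cos(7*pi*u/2)/(7*pi); evaluating from 0 to 2: ∫_{0}^{2} (5) sin(7*pi*u/2) du = (10/(7*pi)) - (-10/(7*pi)) = 20/(7*pi).
Summing the pieces and multiplying by (1/2) gives b_7 = 12/(7*pi).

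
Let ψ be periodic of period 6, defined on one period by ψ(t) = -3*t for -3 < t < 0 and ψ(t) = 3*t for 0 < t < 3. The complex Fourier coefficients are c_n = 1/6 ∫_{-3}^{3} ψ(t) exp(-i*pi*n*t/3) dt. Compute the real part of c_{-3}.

Since ψ is real-valued, Re(c_{-3}) = 1/6 ∫_{-3}^{3} ψ(t) cos(-pi*t) dt = a_{3}/2.
ψ is even and cos(-pi*t) is even, so the integrand is even: ∫_{-3}^{3} ψ(t) cos(-pi*t) dt = 2∫_0^{3} ψ(t) cos(-pi*t) dt.
Integrating by parts (boundary term plus one more integral), an antiderivative of (3*t) cos(-pi*t) is 3*t*sin(pi*t)/pi + 3*cos(pi*t)/pi**2; evaluating from 0 to 3: ∫_{0}^{3} (3*t) cos(-pi*t) dt = (-3/pi**2) - (3/pi**2) = -6/pi**2.
So ∫_{-3}^{3} ψ(t) cos(-pi*t) dt = -12/pi**2.
Hence Re(c_{-3}) = (1/6)·(-12/pi**2) = -2/pi**2.

-2/pi**2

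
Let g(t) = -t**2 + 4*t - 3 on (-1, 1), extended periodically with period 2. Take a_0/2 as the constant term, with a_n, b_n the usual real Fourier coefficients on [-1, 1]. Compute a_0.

-20/3

a_0 = ∫_{-1}^{1} g(t) dt = -20/3.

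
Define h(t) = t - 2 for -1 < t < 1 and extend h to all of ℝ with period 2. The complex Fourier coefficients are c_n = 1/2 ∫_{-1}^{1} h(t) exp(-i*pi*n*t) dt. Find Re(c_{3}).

0

Since h is real-valued, Re(c_{3}) = 1/2 ∫_{-1}^{1} h(t) cos(3*pi*t) dt = a_{3}/2.
Integrating by parts (boundary term plus one more integral), an antiderivative of (t - 2) cos(3*pi*t) is t*sin(3*pi*t)/(3*pi) - 2*sin(3*pi*t)/(3*pi) + cos(3*pi*t)/(9*pi**2); evaluating from -1 to 1: ∫_{-1}^{1} (t - 2) cos(3*pi*t) dt = (-1/(9*pi**2)) - (-1/(9*pi**2)) = 0.
Hence Re(c_{3}) = (1/2)·(0) = 0.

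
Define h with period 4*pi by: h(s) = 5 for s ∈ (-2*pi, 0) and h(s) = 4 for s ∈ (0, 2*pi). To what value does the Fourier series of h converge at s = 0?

9/2

At s = 0 the one-sided limits are h(0^-) = 5 and h(0^+) = 4.
By Dirichlet's theorem the series converges to their average, [(5) + (4)]/2 = 9/2.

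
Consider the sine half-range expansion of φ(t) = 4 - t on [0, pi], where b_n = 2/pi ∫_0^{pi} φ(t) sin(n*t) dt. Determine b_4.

1/2

b_4 = 2/pi ∫_0^{pi} (4 - t) sin(4*t) dt.
Integrating by parts (boundary term plus one more integral), an antiderivative of (4 - t) sin(4*t) is t*cos(4*t)/4 - sin(4*t)/16 - cos(4*t); evaluating from 0 to pi: ∫_{0}^{pi} (4 - t) sin(4*t) dt = (-1 + pi/4) - (-1) = pi/4.
Hence b_4 = (2/pi)·(pi/4) = 1/2.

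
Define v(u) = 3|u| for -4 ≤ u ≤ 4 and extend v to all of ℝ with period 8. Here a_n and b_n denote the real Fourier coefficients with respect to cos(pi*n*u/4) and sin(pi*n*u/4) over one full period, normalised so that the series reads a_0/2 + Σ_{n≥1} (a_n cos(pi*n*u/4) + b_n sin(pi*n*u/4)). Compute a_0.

a_0 = 1/4 ∫_{-4}^{4} v(u) du = 1/4 · (48) = 12.

12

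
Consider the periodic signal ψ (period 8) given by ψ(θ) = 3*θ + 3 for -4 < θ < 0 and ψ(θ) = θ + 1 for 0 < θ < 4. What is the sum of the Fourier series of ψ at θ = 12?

-2

θ = 12 differs from θ = 4 by 1 full period(s), and the series is 8-periodic.
At θ = 4 the one-sided limits are ψ(4^-) = 5 and ψ(4^+) = -9.
By Dirichlet's theorem the series converges to their average, [(5) + (-9)]/2 = -2.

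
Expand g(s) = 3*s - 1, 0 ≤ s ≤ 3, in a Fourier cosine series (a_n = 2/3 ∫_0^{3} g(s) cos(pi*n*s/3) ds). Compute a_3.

a_3 = 2/3 ∫_0^{3} (3*s - 1) cos(pi*s) ds.
Integrating by parts (boundary term plus one more integral), an antiderivative of (3*s - 1) cos(pi*s) is 3*s*sin(pi*s)/pi - sin(pi*s)/pi + 3*cos(pi*s)/pi**2; evaluating from 0 to 3: ∫_{0}^{3} (3*s - 1) cos(pi*s) ds = (-3/pi**2) - (3/pi**2) = -6/pi**2.
Hence a_3 = (2/3)·(-6/pi**2) = -4/pi**2.

-4/pi**2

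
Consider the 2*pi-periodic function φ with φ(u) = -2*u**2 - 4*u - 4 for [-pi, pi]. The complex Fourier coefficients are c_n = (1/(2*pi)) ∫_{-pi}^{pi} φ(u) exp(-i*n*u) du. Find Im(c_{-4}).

Since φ is real-valued, Im(c_{-4}) = -(1/(2*pi)) ∫_{-pi}^{pi} φ(u) sin(-4*u) du = b_{4}/2.
Integrating by parts twice (tabular method), an antiderivative of (-2*u**2 - 4*u - 4) sin(-4*u) is -u**2*cos(4*u)/2 + u*sin(4*u)/4 - u*cos(4*u) + sin(4*u)/4 - 15*cos(4*u)/16; evaluating from -pi to pi: ∫_{-pi}^{pi} (-2*u**2 - 4*u - 4) sin(-4*u) du = (-pi**2/2 - pi - 15/16) - (-pi**2/2 - 15/16 + pi) = -2*pi.
Hence Im(c_{-4}) = (-1/(2*pi))·(-2*pi) = 1.

1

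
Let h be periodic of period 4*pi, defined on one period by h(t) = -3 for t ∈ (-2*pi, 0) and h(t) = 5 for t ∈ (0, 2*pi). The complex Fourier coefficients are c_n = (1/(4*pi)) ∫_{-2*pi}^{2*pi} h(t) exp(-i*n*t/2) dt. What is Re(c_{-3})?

0

Since h is real-valued, Re(c_{-3}) = (1/(4*pi)) ∫_{-2*pi}^{2*pi} h(t) cos(-3*t/2) dt = a_{3}/2.
Split the integral at the breakpoints.
Directly, an antiderivative of (-3) cos(-3*t/2) is -2*sin(3*t/2); evaluating from -2*pi to 0: ∫_{-2*pi}^{0} (-3) cos(-3*t/2) dt = (0) - (0) = 0.
Directly, an antiderivative of (5) cos(-3*t/2) is 10*sin(3*t/2)/3; evaluating from 0 to 2*pi: ∫_{0}^{2*pi} (5) cos(-3*t/2) dt = (0) - (0) = 0.
So ∫_{-2*pi}^{2*pi} h(t) cos(-3*t/2) dt = 0.
Hence Re(c_{-3}) = (1/(4*pi))·(0) = 0.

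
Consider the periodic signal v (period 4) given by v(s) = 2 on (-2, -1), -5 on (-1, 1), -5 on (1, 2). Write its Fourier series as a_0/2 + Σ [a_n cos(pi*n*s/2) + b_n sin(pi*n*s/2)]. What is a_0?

a_0 = 1/2 ∫_{-2}^{2} v(s) ds = 1/2 · (-13) = -13/2.

-13/2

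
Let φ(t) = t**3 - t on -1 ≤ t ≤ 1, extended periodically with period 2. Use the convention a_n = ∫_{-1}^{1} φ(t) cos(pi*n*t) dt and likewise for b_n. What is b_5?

b_5 = ∫_{-1}^{1} φ(t) sin(5*pi*t) dt.
φ is odd and sin(5*pi*t) is odd, so the integrand is even and b_5 = 2 ∫_0^{1} φ(t) sin(5*pi*t) dt.
Integrating by parts three times (tabular method), an antiderivative of (t**3 - t) sin(5*pi*t) is -t**3*cos(5*pi*t)/(5*pi) + 3*t**2*sin(5*pi*t)/(25*pi**2) + 6*t*cos(5*pi*t)/(125*pi**3) + t*cos(5*pi*t)/(5*pi) - sin(5*pi*t)/(25*pi**2) - 6*sin(5*pi*t)/(625*pi**4); evaluating from 0 to 1: ∫_{0}^{1} (t**3 - t) sin(5*pi*t) dt = (-6/(125*pi**3)) - (0) = -6/(125*pi**3).
Hence b_5 = 2·(-6/(125*pi**3)) = -12/(125*pi**3).

-12/(125*pi**3)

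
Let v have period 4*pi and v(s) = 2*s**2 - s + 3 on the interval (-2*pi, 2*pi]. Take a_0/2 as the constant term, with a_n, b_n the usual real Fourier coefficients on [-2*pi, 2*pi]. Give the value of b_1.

-4

b_1 = (1/(2*pi)) ∫_{-2*pi}^{2*pi} v(s) sin(s/2) ds.
Integrating by parts twice (tabular method), an antiderivative of (2*s**2 - s + 3) sin(s/2) is -4*s**2*cos(s/2) + 16*s*sin(s/2) + 2*s*cos(s/2) - 4*sin(s/2) + 26*cos(s/2); evaluating from -2*pi to 2*pi: ∫_{-2*pi}^{2*pi} (2*s**2 - s + 3) sin(s/2) ds = (-26 - 4*pi + 16*pi**2) - (-26 + 4*pi + 16*pi**2) = -8*pi.
Hence b_1 = (1/(2*pi))·(-8*pi) = -4.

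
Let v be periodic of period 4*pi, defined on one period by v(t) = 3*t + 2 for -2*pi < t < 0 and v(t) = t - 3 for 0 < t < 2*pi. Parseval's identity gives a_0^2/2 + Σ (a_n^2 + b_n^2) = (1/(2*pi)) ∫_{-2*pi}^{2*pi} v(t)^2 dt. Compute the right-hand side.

(1/(2*pi)) ∫_{-2*pi}^{2*pi} v(t)^2 dt = (1/(2*pi)) · (2*pi*(-54*pi + 39 + 40*pi**2)/3) = -18*pi + 13 + 40*pi**2/3.

-18*pi + 13 + 40*pi**2/3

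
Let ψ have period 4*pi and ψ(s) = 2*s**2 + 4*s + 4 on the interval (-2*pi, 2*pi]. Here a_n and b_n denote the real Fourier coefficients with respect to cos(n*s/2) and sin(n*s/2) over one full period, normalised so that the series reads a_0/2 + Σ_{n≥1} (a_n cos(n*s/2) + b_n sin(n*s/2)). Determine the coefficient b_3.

16/3

b_3 = (1/(2*pi)) ∫_{-2*pi}^{2*pi} ψ(s) sin(3*s/2) ds.
Integrating by parts twice (tabular method), an antiderivative of (2*s**2 + 4*s + 4) sin(3*s/2) is -4*s**2*cos(3*s/2)/3 + 16*s*sin(3*s/2)/9 - 8*s*cos(3*s/2)/3 + 16*sin(3*s/2)/9 - 40*cos(3*s/2)/27; evaluating from -2*pi to 2*pi: ∫_{-2*pi}^{2*pi} (2*s**2 + 4*s + 4) sin(3*s/2) ds = (40/27 + 16*pi/3 + 16*pi**2/3) - (-16*pi/3 + 40/27 + 16*pi**2/3) = 32*pi/3.
Hence b_3 = (1/(2*pi))·(32*pi/3) = 16/3.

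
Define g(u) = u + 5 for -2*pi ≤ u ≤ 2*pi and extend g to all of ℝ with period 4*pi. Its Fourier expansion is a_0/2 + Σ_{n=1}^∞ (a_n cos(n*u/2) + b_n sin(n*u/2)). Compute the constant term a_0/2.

5

a_0 = (1/(2*pi)) ∫_{-2*pi}^{2*pi} g(u) du = (1/(2*pi)) · (20*pi) = 10.
So the constant term a_0/2 = 5.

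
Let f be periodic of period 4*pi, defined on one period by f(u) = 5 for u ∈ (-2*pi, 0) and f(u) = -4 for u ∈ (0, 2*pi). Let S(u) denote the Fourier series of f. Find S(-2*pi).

1/2

At u = -2*pi the one-sided limits are f(-2*pi^-) = -4 and f(-2*pi^+) = 5.
By Dirichlet's theorem the series converges to their average, [(-4) + (5)]/2 = 1/2.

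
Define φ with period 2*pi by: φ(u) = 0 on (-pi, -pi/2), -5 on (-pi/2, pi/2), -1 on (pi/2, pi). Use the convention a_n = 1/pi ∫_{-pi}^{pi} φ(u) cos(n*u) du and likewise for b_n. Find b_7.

b_7 = 1/pi ∫_{-pi}^{pi} φ(u) sin(7*u) du.
Split the integral at the breakpoints.
∫_{-pi}^{-pi/2} (0) sin(7*u) du = 0.
Directly, an antiderivative of (-5) sin(7*u) is 5*cos(7*u)/7; evaluating from -pi/2 to pi/2: ∫_{-pi/2}^{pi/2} (-5) sin(7*u) du = (0) - (0) = 0.
Directly, an antiderivative of (-1) sin(7*u) is cos(7*u)/7; evaluating from pi/2 to pi: ∫_{pi/2}^{pi} (-1) sin(7*u) du = (-1/7) - (0) = -1/7.
Summing the pieces and multiplying by (1/pi) gives b_7 = -1/(7*pi).

-1/(7*pi)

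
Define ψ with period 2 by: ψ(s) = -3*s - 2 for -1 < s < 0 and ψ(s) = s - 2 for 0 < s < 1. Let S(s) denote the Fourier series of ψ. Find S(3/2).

-1/2

s = 3/2 differs from s = -1/2 by 1 full period(s), and the series is 2-periodic.
ψ is continuous at s = -1/2 with value -1/2, so the series converges to -1/2 there.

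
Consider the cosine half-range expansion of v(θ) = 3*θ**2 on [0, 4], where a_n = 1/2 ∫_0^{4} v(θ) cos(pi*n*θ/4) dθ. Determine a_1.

a_1 = 1/2 ∫_0^{4} (3*θ**2) cos(pi*θ/4) dθ.
Integrating by parts twice (tabular method), an antiderivative of (3*θ**2) cos(pi*θ/4) is 12*θ**2*sin(pi*θ/4)/pi + 96*θ*cos(pi*θ/4)/pi**2 - 384*sin(pi*θ/4)/pi**3; evaluating from 0 to 4: ∫_{0}^{4} (3*θ**2) cos(pi*θ/4) dθ = (-384/pi**2) - (0) = -384/pi**2.
Hence a_1 = (1/2)·(-384/pi**2) = -192/pi**2.

-192/pi**2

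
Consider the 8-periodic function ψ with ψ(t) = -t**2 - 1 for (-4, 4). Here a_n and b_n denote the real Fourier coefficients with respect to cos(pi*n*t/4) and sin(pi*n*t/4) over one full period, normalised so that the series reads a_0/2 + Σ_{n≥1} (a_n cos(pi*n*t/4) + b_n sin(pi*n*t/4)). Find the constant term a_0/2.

-19/3

a_0 = 1/4 ∫_{-4}^{4} ψ(t) dt = 1/4 · (-152/3) = -38/3.
So the constant term a_0/2 = -19/3.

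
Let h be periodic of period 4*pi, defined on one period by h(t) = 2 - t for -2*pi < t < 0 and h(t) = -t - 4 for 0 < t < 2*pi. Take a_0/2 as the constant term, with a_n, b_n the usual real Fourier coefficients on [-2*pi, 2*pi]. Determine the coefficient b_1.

-4 - 12/pi

b_1 = (1/(2*pi)) ∫_{-2*pi}^{2*pi} h(t) sin(t/2) dt.
Split the integral at the breakpoints.
Integrating by parts (boundary term plus one more integral), an antiderivative of (2 - t) sin(t/2) is 2*t*cos(t/2) - 4*sin(t/2) - 4*cos(t/2); evaluating from -2*pi to 0: ∫_{-2*pi}^{0} (2 - t) sin(t/2) dt = (-4) - (4 + 4*pi) = -4*pi - 8.
Integrating by parts (boundary term plus one more integral), an antiderivative of (-t - 4) sin(t/2) is 2*t*cos(t/2) - 4*sin(t/2) + 8*cos(t/2); evaluating from 0 to 2*pi: ∫_{0}^{2*pi} (-t - 4) sin(t/2) dt = (-4*pi - 8) - (8) = -16 - 4*pi.
Summing the pieces and multiplying by (1/(2*pi)) gives b_1 = -4 - 12/pi.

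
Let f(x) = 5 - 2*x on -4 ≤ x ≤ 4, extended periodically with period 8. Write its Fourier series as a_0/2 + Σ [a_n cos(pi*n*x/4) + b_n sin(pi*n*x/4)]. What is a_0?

10

a_0 = 1/4 ∫_{-4}^{4} f(x) dx = 1/4 · (40) = 10.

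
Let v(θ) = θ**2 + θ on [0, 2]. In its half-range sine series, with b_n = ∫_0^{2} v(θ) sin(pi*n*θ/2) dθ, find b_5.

b_5 = ∫_0^{2} (θ**2 + θ) sin(5*pi*θ/2) dθ.
Integrating by parts twice (tabular method), an antiderivative of (θ**2 + θ) sin(5*pi*θ/2) is -2*θ**2*cos(5*pi*θ/2)/(5*pi) + 8*θ*sin(5*pi*θ/2)/(25*pi**2) - 2*θ*cos(5*pi*θ/2)/(5*pi) + 4*sin(5*pi*θ/2)/(25*pi**2) + 16*cos(5*pi*θ/2)/(125*pi**3); evaluating from 0 to 2: ∫_{0}^{2} (θ**2 + θ) sin(5*pi*θ/2) dθ = (4*(-4 + 75*pi**2)/(125*pi**3)) - (16/(125*pi**3)) = 4*(-8 + 75*pi**2)/(125*pi**3).
Hence b_5 = 4*(-8 + 75*pi**2)/(125*pi**3).

4*(-8 + 75*pi**2)/(125*pi**3)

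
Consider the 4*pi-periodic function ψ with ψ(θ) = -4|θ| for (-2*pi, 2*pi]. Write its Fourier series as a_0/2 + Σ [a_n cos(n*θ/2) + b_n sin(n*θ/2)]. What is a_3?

32/(9*pi)

a_3 = (1/(2*pi)) ∫_{-2*pi}^{2*pi} ψ(θ) cos(3*θ/2) dθ.
ψ is even and cos(3*θ/2) is even, so the integrand is even and a_3 = 1/pi ∫_0^{2*pi} ψ(θ) cos(3*θ/2) dθ.
Integrating by parts (boundary term plus one more integral), an antiderivative of (-4*θ) cos(3*θ/2) is -8*θ*sin(3*θ/2)/3 - 16*cos(3*θ/2)/9; evaluating from 0 to 2*pi: ∫_{0}^{2*pi} (-4*θ) cos(3*θ/2) dθ = (16/9) - (-16/9) = 32/9.
Hence a_3 = (1/pi)·(32/9) = 32/(9*pi).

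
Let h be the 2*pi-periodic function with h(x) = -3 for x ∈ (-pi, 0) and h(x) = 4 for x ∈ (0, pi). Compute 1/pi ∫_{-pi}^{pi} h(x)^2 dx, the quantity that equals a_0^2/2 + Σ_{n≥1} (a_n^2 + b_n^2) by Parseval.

1/pi ∫_{-pi}^{pi} h(x)^2 dx = 1/pi · (25*pi) = 25.

25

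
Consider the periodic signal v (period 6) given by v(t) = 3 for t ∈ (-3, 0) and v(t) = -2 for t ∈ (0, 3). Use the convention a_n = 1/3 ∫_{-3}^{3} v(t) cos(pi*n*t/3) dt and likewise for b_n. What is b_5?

-2/pi

b_5 = 1/3 ∫_{-3}^{3} v(t) sin(5*pi*t/3) dt.
Split the integral at the breakpoints.
Directly, an antiderivative of (3) sin(5*pi*t/3) is -9*cos(5*pi*t/3)/(5*pi); evaluating from -3 to 0: ∫_{-3}^{0} (3) sin(5*pi*t/3) dt = (-9/(5*pi)) - (9/(5*pi)) = -18/(5*pi).
Directly, an antiderivative of (-2) sin(5*pi*t/3) is 6*cos(5*pi*t/3)/(5*pi); evaluating from 0 to 3: ∫_{0}^{3} (-2) sin(5*pi*t/3) dt = (-6/(5*pi)) - (6/(5*pi)) = -12/(5*pi).
Summing the pieces and multiplying by (1/3) gives b_5 = -2/pi.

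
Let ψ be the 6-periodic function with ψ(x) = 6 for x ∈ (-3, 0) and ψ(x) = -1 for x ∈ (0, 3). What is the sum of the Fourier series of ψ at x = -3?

5/2

At x = -3 the one-sided limits are ψ(-3^-) = -1 and ψ(-3^+) = 6.
By Dirichlet's theorem the series converges to their average, [(-1) + (6)]/2 = 5/2.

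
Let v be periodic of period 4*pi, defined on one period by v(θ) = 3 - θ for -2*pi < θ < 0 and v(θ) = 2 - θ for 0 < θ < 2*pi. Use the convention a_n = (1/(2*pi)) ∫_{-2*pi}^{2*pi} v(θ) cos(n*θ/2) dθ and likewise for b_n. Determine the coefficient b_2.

b_2 = (1/(2*pi)) ∫_{-2*pi}^{2*pi} v(θ) sin(θ) dθ.
Split the integral at the breakpoints.
Integrating by parts (boundary term plus one more integral), an antiderivative of (3 - θ) sin(θ) is θ*cos(θ) - sin(θ) - 3*cos(θ); evaluating from -2*pi to 0: ∫_{-2*pi}^{0} (3 - θ) sin(θ) dθ = (-3) - (-2*pi - 3) = 2*pi.
Integrating by parts (boundary term plus one more integral), an antiderivative of (2 - θ) sin(θ) is θ*cos(θ) - sin(θ) - 2*cos(θ); evaluating from 0 to 2*pi: ∫_{0}^{2*pi} (2 - θ) sin(θ) dθ = (-2 + 2*pi) - (-2) = 2*pi.
Summing the pieces and multiplying by (1/(2*pi)) gives b_2 = 2.

2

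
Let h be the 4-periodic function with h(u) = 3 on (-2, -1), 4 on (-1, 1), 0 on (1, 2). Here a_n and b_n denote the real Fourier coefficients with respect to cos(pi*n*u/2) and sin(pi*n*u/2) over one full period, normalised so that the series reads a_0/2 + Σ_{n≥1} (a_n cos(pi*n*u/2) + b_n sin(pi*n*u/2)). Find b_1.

-3/pi

b_1 = 1/2 ∫_{-2}^{2} h(u) sin(pi*u/2) du.
Split the integral at the breakpoints.
Directly, an antiderivative of (3) sin(pi*u/2) is -6*cos(pi*u/2)/pi; evaluating from -2 to -1: ∫_{-2}^{-1} (3) sin(pi*u/2) du = (0) - (6/pi) = -6/pi.
Directly, an antiderivative of (4) sin(pi*u/2) is -8*cos(pi*u/2)/pi; evaluating from -1 to 1: ∫_{-1}^{1} (4) sin(pi*u/2) du = (0) - (0) = 0.
∫_{1}^{2} (0) sin(pi*u/2) du = 0.
Summing the pieces and multiplying by (1/2) gives b_1 = -3/pi.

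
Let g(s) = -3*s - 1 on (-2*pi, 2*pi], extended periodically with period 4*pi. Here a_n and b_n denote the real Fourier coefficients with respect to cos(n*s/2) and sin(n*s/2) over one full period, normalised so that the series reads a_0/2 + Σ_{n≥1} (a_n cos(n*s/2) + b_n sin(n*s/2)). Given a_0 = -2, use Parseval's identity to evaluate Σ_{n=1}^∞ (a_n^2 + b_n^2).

24*pi**2

Parseval: a_0^2/2 + Σ_{n≥1} (a_n^2+b_n^2) = (1/(2*pi)) ∫_{-2*pi}^{2*pi} g(s)^2 ds = 2 + 24*pi**2.
Subtract a_0^2/2 = 2: Σ (a_n^2+b_n^2) = 24*pi**2.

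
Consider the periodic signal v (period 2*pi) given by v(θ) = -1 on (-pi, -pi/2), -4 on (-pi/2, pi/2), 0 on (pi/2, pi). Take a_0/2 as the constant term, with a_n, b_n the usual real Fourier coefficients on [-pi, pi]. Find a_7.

1/pi

a_7 = 1/pi ∫_{-pi}^{pi} v(θ) cos(7*θ) dθ.
Split the integral at the breakpoints.
Directly, an antiderivative of (-1) cos(7*θ) is -sin(7*θ)/7; evaluating from -pi to -pi/2: ∫_{-pi}^{-pi/2} (-1) cos(7*θ) dθ = (-1/7) - (0) = -1/7.
Directly, an antiderivative of (-4) cos(7*θ) is -4*sin(7*θ)/7; evaluating from -pi/2 to pi/2: ∫_{-pi/2}^{pi/2} (-4) cos(7*θ) dθ = (4/7) - (-4/7) = 8/7.
∫_{pi/2}^{pi} (0) cos(7*θ) dθ = 0.
Summing the pieces and multiplying by (1/pi) gives a_7 = 1/pi.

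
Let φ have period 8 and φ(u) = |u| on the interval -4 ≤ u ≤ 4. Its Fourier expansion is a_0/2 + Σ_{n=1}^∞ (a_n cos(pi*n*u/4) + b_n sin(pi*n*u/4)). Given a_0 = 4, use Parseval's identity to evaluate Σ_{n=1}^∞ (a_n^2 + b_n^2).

Parseval: a_0^2/2 + Σ_{n≥1} (a_n^2+b_n^2) = 1/4 ∫_{-4}^{4} φ(u)^2 du = 32/3.
Subtract a_0^2/2 = 8: Σ (a_n^2+b_n^2) = 8/3.

8/3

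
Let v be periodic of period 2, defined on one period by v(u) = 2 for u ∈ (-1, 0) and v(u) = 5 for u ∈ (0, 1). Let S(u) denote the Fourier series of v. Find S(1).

7/2

u = 1 differs from u = -1 by 1 full period(s), and the series is 2-periodic.
At u = -1 the one-sided limits are v(-1^-) = 5 and v(-1^+) = 2.
By Dirichlet's theorem the series converges to their average, [(5) + (2)]/2 = 7/2.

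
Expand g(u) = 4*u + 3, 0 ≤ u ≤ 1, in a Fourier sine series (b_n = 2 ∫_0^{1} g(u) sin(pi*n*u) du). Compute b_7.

b_7 = 2 ∫_0^{1} (4*u + 3) sin(7*pi*u) du.
Integrating by parts (boundary term plus one more integral), an antiderivative of (4*u + 3) sin(7*pi*u) is -4*u*cos(7*pi*u)/(7*pi) + 4*sin(7*pi*u)/(49*pi**2) - 3*cos(7*pi*u)/(7*pi); evaluating from 0 to 1: ∫_{0}^{1} (4*u + 3) sin(7*pi*u) du = (1/pi) - (-3/(7*pi)) = 10/(7*pi).
Hence b_7 = 2·(10/(7*pi)) = 20/(7*pi).

20/(7*pi)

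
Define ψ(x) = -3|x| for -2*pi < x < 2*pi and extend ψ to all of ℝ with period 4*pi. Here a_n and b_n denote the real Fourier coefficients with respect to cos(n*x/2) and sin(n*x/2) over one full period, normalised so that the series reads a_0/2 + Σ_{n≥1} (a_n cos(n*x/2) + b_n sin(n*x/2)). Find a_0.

a_0 = (1/(2*pi)) ∫_{-2*pi}^{2*pi} ψ(x) dx = (1/(2*pi)) · (-12*pi**2) = -6*pi.

-6*pi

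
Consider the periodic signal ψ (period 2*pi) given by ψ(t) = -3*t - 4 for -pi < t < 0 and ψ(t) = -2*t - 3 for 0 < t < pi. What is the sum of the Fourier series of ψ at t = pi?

-7/2 + pi/2

t = pi differs from t = -pi by 1 full period(s), and the series is 2*pi-periodic.
At t = -pi the one-sided limits are ψ(-pi^-) = -2*pi - 3 and ψ(-pi^+) = -4 + 3*pi.
By Dirichlet's theorem the series converges to their average, [(-2*pi - 3) + (-4 + 3*pi)]/2 = -7/2 + pi/2.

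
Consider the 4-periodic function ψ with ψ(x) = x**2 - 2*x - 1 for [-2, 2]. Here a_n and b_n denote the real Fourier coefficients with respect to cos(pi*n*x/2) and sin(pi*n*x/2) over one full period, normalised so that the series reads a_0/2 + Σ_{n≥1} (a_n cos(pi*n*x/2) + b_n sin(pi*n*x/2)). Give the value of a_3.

a_3 = 1/2 ∫_{-2}^{2} ψ(x) cos(3*pi*x/2) dx.
Integrating by parts twice (tabular method), an antiderivative of (x**2 - 2*x - 1) cos(3*pi*x/2) is 2*x**2*sin(3*pi*x/2)/(3*pi) - 4*x*sin(3*pi*x/2)/(3*pi) + 8*x*cos(3*pi*x/2)/(9*pi**2) - 2*sin(3*pi*x/2)/(3*pi) - 16*sin(3*pi*x/2)/(27*pi**3) - 8*cos(3*pi*x/2)/(9*pi**2); evaluating from -2 to 2: ∫_{-2}^{2} (x**2 - 2*x - 1) cos(3*pi*x/2) dx = (-8/(9*pi**2)) - (8/(3*pi**2)) = -32/(9*pi**2).
Hence a_3 = (1/2)·(-32/(9*pi**2)) = -16/(9*pi**2).

-16/(9*pi**2)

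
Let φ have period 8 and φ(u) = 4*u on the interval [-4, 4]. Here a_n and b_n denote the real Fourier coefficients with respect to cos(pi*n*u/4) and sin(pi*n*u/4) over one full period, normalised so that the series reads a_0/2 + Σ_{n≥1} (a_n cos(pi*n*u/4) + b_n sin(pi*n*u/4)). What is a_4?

a_4 = 1/4 ∫_{-4}^{4} φ(u) cos(pi*u) du.
φ is odd and cos(pi*u) is even, so the integrand is odd over a symmetric interval and the integral vanishes.

0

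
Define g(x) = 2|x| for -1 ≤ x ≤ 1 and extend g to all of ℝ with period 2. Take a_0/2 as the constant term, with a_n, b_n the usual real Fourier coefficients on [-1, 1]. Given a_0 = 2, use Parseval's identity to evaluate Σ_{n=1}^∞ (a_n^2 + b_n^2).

2/3

Parseval: a_0^2/2 + Σ_{n≥1} (a_n^2+b_n^2) = ∫_{-1}^{1} g(x)^2 dx = 8/3.
Subtract a_0^2/2 = 2: Σ (a_n^2+b_n^2) = 2/3.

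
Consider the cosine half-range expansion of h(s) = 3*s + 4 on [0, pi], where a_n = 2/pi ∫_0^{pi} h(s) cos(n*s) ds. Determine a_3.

a_3 = 2/pi ∫_0^{pi} (3*s + 4) cos(3*s) ds.
Integrating by parts (boundary term plus one more integral), an antiderivative of (3*s + 4) cos(3*s) is s*sin(3*s) + 4*sin(3*s)/3 + cos(3*s)/3; evaluating from 0 to pi: ∫_{0}^{pi} (3*s + 4) cos(3*s) ds = (-1/3) - (1/3) = -2/3.
Hence a_3 = (2/pi)·(-2/3) = -4/(3*pi).

-4/(3*pi)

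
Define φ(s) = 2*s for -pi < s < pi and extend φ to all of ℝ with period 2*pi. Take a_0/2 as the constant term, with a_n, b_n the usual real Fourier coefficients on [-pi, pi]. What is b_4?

-1

b_4 = 1/pi ∫_{-pi}^{pi} φ(s) sin(4*s) ds.
φ is odd and sin(4*s) is odd, so the integrand is even and b_4 = 2/pi ∫_0^{pi} φ(s) sin(4*s) ds.
Integrating by parts (boundary term plus one more integral), an antiderivative of (2*s) sin(4*s) is -s*cos(4*s)/2 + sin(4*s)/8; evaluating from 0 to pi: ∫_{0}^{pi} (2*s) sin(4*s) ds = (-pi/2) - (0) = -pi/2.
Hence b_4 = (2/pi)·(-pi/2) = -1.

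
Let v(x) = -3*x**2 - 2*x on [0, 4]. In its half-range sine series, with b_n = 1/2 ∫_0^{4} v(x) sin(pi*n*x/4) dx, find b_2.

b_2 = 1/2 ∫_0^{4} (-3*x**2 - 2*x) sin(pi*x/2) dx.
Integrating by parts twice (tabular method), an antiderivative of (-3*x**2 - 2*x) sin(pi*x/2) is 6*x**2*cos(pi*x/2)/pi - 24*x*sin(pi*x/2)/pi**2 + 4*x*cos(pi*x/2)/pi - 8*sin(pi*x/2)/pi**2 - 48*cos(pi*x/2)/pi**3; evaluating from 0 to 4: ∫_{0}^{4} (-3*x**2 - 2*x) sin(pi*x/2) dx = (-48/pi**3 + 112/pi) - (-48/pi**3) = 112/pi.
Hence b_2 = (1/2)·(112/pi) = 56/pi.

56/pi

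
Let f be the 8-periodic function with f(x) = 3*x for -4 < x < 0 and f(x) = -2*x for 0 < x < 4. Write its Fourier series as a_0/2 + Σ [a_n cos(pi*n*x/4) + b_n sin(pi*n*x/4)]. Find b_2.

-2/pi

b_2 = 1/4 ∫_{-4}^{4} f(x) sin(pi*x/2) dx.
Split the integral at the breakpoints.
Integrating by parts (boundary term plus one more integral), an antiderivative of (3*x) sin(pi*x/2) is -6*x*cos(pi*x/2)/pi + 12*sin(pi*x/2)/pi**2; evaluating from -4 to 0: ∫_{-4}^{0} (3*x) sin(pi*x/2) dx = (0) - (24/pi) = -24/pi.
Integrating by parts (boundary term plus one more integral), an antiderivative of (-2*x) sin(pi*x/2) is 4*x*cos(pi*x/2)/pi - 8*sin(pi*x/2)/pi**2; evaluating from 0 to 4: ∫_{0}^{4} (-2*x) sin(pi*x/2) dx = (16/pi) - (0) = 16/pi.
Summing the pieces and multiplying by (1/4) gives b_2 = -2/pi.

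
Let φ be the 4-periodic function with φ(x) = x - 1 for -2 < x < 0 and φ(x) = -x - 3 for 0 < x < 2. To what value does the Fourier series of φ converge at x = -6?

-4

x = -6 differs from x = 2 by -2 full period(s), and the series is 4-periodic.
At x = 2 the one-sided limits are φ(2^-) = -5 and φ(2^+) = -3.
By Dirichlet's theorem the series converges to their average, [(-5) + (-3)]/2 = -4.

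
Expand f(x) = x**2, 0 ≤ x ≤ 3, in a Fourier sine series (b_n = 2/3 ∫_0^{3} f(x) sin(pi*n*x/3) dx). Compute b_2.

-9/pi

b_2 = 2/3 ∫_0^{3} (x**2) sin(2*pi*x/3) dx.
Integrating by parts twice (tabular method), an antiderivative of (x**2) sin(2*pi*x/3) is -3*x**2*cos(2*pi*x/3)/(2*pi) + 9*x*sin(2*pi*x/3)/(2*pi**2) + 27*cos(2*pi*x/3)/(4*pi**3); evaluating from 0 to 3: ∫_{0}^{3} (x**2) sin(2*pi*x/3) dx = (27*(1 - 2*pi**2)/(4*pi**3)) - (27/(4*pi**3)) = -27/(2*pi).
Hence b_2 = (2/3)·(-27/(2*pi)) = -9/pi.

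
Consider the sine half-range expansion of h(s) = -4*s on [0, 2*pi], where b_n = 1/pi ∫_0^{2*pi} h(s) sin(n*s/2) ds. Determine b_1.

b_1 = 1/pi ∫_0^{2*pi} (-4*s) sin(s/2) ds.
Integrating by parts (boundary term plus one more integral), an antiderivative of (-4*s) sin(s/2) is 8*s*cos(s/2) - 16*sin(s/2); evaluating from 0 to 2*pi: ∫_{0}^{2*pi} (-4*s) sin(s/2) ds = (-16*pi) - (0) = -16*pi.
Hence b_1 = (1/pi)·(-16*pi) = -16.

-16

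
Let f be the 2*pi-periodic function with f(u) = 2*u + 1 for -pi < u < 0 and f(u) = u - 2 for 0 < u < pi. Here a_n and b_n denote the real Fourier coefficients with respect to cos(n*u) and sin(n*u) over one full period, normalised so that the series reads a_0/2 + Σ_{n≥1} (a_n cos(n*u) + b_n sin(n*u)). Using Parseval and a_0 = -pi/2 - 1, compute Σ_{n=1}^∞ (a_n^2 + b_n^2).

Parseval: a_0^2/2 + Σ_{n≥1} (a_n^2+b_n^2) = 1/pi ∫_{-pi}^{pi} f(u)^2 du = -4*pi + 5 + 5*pi**2/3.
Subtract a_0^2/2 = (2 + pi)**2/8: Σ (a_n^2+b_n^2) = -9*pi/2 + 9/2 + 37*pi**2/24.

-9*pi/2 + 9/2 + 37*pi**2/24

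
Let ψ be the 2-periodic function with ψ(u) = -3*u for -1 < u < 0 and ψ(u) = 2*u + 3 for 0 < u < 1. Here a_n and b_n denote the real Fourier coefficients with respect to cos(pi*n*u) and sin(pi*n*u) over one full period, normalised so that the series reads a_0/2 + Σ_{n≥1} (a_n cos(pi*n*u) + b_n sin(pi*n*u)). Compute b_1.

5/pi

b_1 = ∫_{-1}^{1} ψ(u) sin(pi*u) du.
Split the integral at the breakpoints.
Integrating by parts (boundary term plus one more integral), an antiderivative of (-3*u) sin(pi*u) is 3*u*cos(pi*u)/pi - 3*sin(pi*u)/pi**2; evaluating from -1 to 0: ∫_{-1}^{0} (-3*u) sin(pi*u) du = (0) - (3/pi) = -3/pi.
Integrating by parts (boundary term plus one more integral), an antiderivative of (2*u + 3) sin(pi*u) is -2*u*cos(pi*u)/pi + 2*sin(pi*u)/pi**2 - 3*cos(pi*u)/pi; evaluating from 0 to 1: ∫_{0}^{1} (2*u + 3) sin(pi*u) du = (5/pi) - (-3/pi) = 8/pi.
Summing the pieces gives b_1 = 5/pi.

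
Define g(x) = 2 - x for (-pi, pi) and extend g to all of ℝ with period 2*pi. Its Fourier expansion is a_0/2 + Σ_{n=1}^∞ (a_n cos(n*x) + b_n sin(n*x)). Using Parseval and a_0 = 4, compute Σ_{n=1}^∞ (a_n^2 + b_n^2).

2*pi**2/3

Parseval: a_0^2/2 + Σ_{n≥1} (a_n^2+b_n^2) = 1/pi ∫_{-pi}^{pi} g(x)^2 dx = 2*pi**2/3 + 8.
Subtract a_0^2/2 = 8: Σ (a_n^2+b_n^2) = 2*pi**2/3.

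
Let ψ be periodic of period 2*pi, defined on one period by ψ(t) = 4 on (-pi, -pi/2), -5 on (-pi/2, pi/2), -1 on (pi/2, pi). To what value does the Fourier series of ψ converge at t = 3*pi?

3/2

t = 3*pi differs from t = -pi by 2 full period(s), and the series is 2*pi-periodic.
At t = -pi the one-sided limits are ψ(-pi^-) = -1 and ψ(-pi^+) = 4.
By Dirichlet's theorem the series converges to their average, [(-1) + (4)]/2 = 3/2.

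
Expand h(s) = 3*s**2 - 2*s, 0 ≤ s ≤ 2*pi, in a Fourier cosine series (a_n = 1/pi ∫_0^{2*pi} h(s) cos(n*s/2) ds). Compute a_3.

a_3 = 1/pi ∫_0^{2*pi} (3*s**2 - 2*s) cos(3*s/2) ds.
Integrating by parts twice (tabular method), an antiderivative of (3*s**2 - 2*s) cos(3*s/2) is 2*s**2*sin(3*s/2) - 4*s*sin(3*s/2)/3 + 8*s*cos(3*s/2)/3 - 16*sin(3*s/2)/9 - 8*cos(3*s/2)/9; evaluating from 0 to 2*pi: ∫_{0}^{2*pi} (3*s**2 - 2*s) cos(3*s/2) ds = (8/9 - 16*pi/3) - (-8/9) = 16/9 - 16*pi/3.
Hence a_3 = (1/pi)·(16/9 - 16*pi/3) = 16*(1 - 3*pi)/(9*pi).

16*(1 - 3*pi)/(9*pi)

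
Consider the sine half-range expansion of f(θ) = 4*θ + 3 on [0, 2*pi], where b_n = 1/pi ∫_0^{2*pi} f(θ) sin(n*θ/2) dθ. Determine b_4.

-4

b_4 = 1/pi ∫_0^{2*pi} (4*θ + 3) sin(2*θ) dθ.
Integrating by parts (boundary term plus one more integral), an antiderivative of (4*θ + 3) sin(2*θ) is -2*θ*cos(2*θ) + sin(2*θ) - 3*cos(2*θ)/2; evaluating from 0 to 2*pi: ∫_{0}^{2*pi} (4*θ + 3) sin(2*θ) dθ = (-4*pi - 3/2) - (-3/2) = -4*pi.
Hence b_4 = (1/pi)·(-4*pi) = -4.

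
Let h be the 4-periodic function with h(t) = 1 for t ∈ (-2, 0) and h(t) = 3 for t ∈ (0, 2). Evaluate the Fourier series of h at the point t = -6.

2

t = -6 differs from t = 2 by -2 full period(s), and the series is 4-periodic.
At t = 2 the one-sided limits are h(2^-) = 3 and h(2^+) = 1.
By Dirichlet's theorem the series converges to their average, [(3) + (1)]/2 = 2.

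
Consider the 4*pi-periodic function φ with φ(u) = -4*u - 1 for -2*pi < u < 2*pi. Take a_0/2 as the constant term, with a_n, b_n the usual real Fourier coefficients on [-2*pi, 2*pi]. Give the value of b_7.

-16/7

b_7 = (1/(2*pi)) ∫_{-2*pi}^{2*pi} φ(u) sin(7*u/2) du.
Integrating by parts (boundary term plus one more integral), an antiderivative of (-4*u - 1) sin(7*u/2) is 8*u*cos(7*u/2)/7 - 16*sin(7*u/2)/49 + 2*cos(7*u/2)/7; evaluating from -2*pi to 2*pi: ∫_{-2*pi}^{2*pi} (-4*u - 1) sin(7*u/2) du = (-16*pi/7 - 2/7) - (-2/7 + 16*pi/7) = -32*pi/7.
Hence b_7 = (1/(2*pi))·(-32*pi/7) = -16/7.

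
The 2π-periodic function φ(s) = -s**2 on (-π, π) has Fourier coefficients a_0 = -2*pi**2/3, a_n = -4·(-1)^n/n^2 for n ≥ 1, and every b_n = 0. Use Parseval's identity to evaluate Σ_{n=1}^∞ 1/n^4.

Parseval: a_0^2/2 + Σ a_n^2 = (1/π) ∫_{-π}^{π} φ(s)^2 ds = 2*pi**4/5.
Subtract a_0^2/2 = 2*pi**4/9: Σ a_n^2 = 8*pi**4/45.
Since a_n^2 = 16/n^4, Σ 1/n^4 = pi**4/90.

pi**4/90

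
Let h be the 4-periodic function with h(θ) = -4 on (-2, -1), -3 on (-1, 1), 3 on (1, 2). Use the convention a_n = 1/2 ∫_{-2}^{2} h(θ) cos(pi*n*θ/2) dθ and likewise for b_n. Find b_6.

-7/(3*pi)

b_6 = 1/2 ∫_{-2}^{2} h(θ) sin(3*pi*θ) dθ.
Split the integral at the breakpoints.
Directly, an antiderivative of (-4) sin(3*pi*θ) is 4*cos(3*pi*θ)/(3*pi); evaluating from -2 to -1: ∫_{-2}^{-1} (-4) sin(3*pi*θ) dθ = (-4/(3*pi)) - (4/(3*pi)) = -8/(3*pi).
Directly, an antiderivative of (-3) sin(3*pi*θ) is cos(3*pi*θ)/pi; evaluating from -1 to 1: ∫_{-1}^{1} (-3) sin(3*pi*θ) dθ = (-1/pi) - (-1/pi) = 0.
Directly, an antiderivative of (3) sin(3*pi*θ) is -cos(3*pi*θ)/pi; evaluating from 1 to 2: ∫_{1}^{2} (3) sin(3*pi*θ) dθ = (-1/pi) - (1/pi) = -2/pi.
Summing the pieces and multiplying by (1/2) gives b_6 = -7/(3*pi).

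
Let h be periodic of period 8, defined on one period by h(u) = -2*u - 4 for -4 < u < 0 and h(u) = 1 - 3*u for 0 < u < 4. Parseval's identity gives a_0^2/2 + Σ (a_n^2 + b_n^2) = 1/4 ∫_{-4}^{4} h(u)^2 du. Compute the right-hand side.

1/4 ∫_{-4}^{4} h(u)^2 du = 1/4 · (508/3) = 127/3.

127/3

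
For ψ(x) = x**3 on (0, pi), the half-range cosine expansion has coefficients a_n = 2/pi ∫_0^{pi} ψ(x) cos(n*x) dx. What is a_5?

6*(4 - 25*pi**2)/(625*pi)

a_5 = 2/pi ∫_0^{pi} (x**3) cos(5*x) dx.
Integrating by parts three times (tabular method), an antiderivative of (x**3) cos(5*x) is x**3*sin(5*x)/5 + 3*x**2*cos(5*x)/25 - 6*x*sin(5*x)/125 - 6*cos(5*x)/625; evaluating from 0 to pi: ∫_{0}^{pi} (x**3) cos(5*x) dx = (6/625 - 3*pi**2/25) - (-6/625) = 12/625 - 3*pi**2/25.
Hence a_5 = (2/pi)·(12/625 - 3*pi**2/25) = 6*(4 - 25*pi**2)/(625*pi).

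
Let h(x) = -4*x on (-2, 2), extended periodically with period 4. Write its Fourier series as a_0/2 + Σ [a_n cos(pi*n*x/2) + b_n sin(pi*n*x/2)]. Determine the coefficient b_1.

-16/pi

b_1 = 1/2 ∫_{-2}^{2} h(x) sin(pi*x/2) dx.
h is odd and sin(pi*x/2) is odd, so the integrand is even and b_1 = ∫_0^{2} h(x) sin(pi*x/2) dx.
Integrating by parts (boundary term plus one more integral), an antiderivative of (-4*x) sin(pi*x/2) is 8*x*cos(pi*x/2)/pi - 16*sin(pi*x/2)/pi**2; evaluating from 0 to 2: ∫_{0}^{2} (-4*x) sin(pi*x/2) dx = (-16/pi) - (0) = -16/pi.
Hence b_1 = -16/pi.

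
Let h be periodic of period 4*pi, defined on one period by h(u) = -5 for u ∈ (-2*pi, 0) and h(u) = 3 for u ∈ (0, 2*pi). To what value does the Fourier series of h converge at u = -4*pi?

u = -4*pi differs from u = 0 by -1 full period(s), and the series is 4*pi-periodic.
At u = 0 the one-sided limits are h(0^-) = -5 and h(0^+) = 3.
By Dirichlet's theorem the series converges to their average, [(-5) + (3)]/2 = -1.

-1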